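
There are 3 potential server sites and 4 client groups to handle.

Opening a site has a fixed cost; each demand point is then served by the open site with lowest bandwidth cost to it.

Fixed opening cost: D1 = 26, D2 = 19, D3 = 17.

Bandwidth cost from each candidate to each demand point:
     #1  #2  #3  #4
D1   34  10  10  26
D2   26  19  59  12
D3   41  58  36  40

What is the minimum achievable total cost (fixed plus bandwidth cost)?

Open {D1, D2}: assign each demand point to its cheapest open site.
  #1→D2 26, #2→D1 10, #3→D1 10, #4→D2 12
  bandwidth cost 58, fixed 45 → total 103.
Compare {D1}: bandwidth cost 80 + fixed 26 = 106.
Compare {D1, D2, D3}: bandwidth cost 58 + fixed 62 = 120.
Compare {D1, D3}: bandwidth cost 80 + fixed 43 = 123.
All other subsets cost ≥ 106. Minimum total cost: 103.

103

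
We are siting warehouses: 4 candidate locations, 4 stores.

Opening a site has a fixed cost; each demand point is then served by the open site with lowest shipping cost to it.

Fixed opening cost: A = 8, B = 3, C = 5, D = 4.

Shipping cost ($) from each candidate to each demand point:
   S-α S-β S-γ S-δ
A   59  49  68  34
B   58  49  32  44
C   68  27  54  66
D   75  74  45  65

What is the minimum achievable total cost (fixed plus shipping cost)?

Open {A, B, C}: assign each demand point to its cheapest open site.
  S-α→B 58, S-β→C 27, S-γ→B 32, S-δ→A 34
  shipping cost 151, fixed 16 → total 167.
Compare {B, C}: shipping cost 161 + fixed 8 = 169.
Compare {A, B, C, D}: shipping cost 151 + fixed 20 = 171.
Compare {B, C, D}: shipping cost 161 + fixed 12 = 173.
All other subsets cost ≥ 169. Minimum total cost: 167.

167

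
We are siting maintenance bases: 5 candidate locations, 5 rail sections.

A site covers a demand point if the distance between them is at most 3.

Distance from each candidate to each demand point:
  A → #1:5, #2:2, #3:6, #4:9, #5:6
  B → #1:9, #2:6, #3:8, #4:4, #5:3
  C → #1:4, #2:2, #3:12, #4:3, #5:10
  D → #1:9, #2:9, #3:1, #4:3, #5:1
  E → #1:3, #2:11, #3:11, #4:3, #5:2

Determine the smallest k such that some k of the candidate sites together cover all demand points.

3

Coverage sets (demand points within 3 of each site):
  A: {#2}
  B: {#5}
  C: {#2, #4}
  D: {#3, #4, #5}
  E: {#1, #4, #5}
No 2 sites suffice: every size-2 union leaves at least one demand point uncovered.
But {A, D, E} covers everything, so the minimum is 3.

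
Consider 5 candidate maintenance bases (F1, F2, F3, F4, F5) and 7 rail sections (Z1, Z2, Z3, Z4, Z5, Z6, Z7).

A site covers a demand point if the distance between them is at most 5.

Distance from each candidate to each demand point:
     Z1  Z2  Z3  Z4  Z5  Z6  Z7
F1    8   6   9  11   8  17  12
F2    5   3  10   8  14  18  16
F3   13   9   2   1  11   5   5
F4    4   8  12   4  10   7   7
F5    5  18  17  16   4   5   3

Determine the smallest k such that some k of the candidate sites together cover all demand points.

3

Coverage sets (demand points within 5 of each site):
  F1: {}
  F2: {Z1, Z2}
  F3: {Z3, Z4, Z6, Z7}
  F4: {Z1, Z4}
  F5: {Z1, Z5, Z6, Z7}
No 2 sites suffice: every size-2 union leaves at least one demand point uncovered.
But {F2, F3, F5} covers everything, so the minimum is 3.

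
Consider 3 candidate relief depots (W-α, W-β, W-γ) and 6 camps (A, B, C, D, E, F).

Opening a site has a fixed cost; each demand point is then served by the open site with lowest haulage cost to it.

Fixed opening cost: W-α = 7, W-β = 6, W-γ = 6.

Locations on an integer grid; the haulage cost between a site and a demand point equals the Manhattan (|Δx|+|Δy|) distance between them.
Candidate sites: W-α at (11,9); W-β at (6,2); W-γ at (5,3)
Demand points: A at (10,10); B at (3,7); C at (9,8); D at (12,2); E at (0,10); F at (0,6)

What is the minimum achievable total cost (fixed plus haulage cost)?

52

Open {W-α, W-γ}: assign each demand point to its cheapest open site.
  A→W-α 2, B→W-γ 6, C→W-α 3, D→W-α 8, E→W-α 12, F→W-γ 8
  haulage cost 39, fixed 13 → total 52.
Compare {W-α, W-β}: haulage cost 41 + fixed 13 = 54.
Compare {W-α}: haulage cost 49 + fixed 7 = 56.
Compare {W-α, W-β, W-γ}: haulage cost 37 + fixed 19 = 56.
All other subsets cost ≥ 54. Minimum total cost: 52.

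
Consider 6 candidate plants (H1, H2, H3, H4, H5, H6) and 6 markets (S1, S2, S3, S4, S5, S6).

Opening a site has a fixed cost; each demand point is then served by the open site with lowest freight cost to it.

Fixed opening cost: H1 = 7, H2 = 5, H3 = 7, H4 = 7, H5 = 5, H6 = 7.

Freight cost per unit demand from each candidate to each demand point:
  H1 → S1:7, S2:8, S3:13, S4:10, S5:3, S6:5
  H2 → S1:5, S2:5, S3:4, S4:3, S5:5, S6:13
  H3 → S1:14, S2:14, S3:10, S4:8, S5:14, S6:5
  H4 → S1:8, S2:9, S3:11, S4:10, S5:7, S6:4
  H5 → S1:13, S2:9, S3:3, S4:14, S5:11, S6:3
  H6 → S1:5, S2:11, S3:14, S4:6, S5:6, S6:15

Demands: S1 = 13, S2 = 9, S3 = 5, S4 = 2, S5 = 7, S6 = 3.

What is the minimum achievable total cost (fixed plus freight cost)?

Open {H1, H2, H5}: assign each demand point to its cheapest open site.
  S1→H2 13×5=65, S2→H2 9×5=45, S3→H5 5×3=15, S4→H2 2×3=6, S5→H1 7×3=21, S6→H5 3×3=9
  freight cost 161, fixed 17 → total 178.
Compare {H1, H2}: freight cost 172 + fixed 12 = 184.
Compare {H2, H5}: freight cost 175 + fixed 10 = 185.
Compare {H1, H2, H3, H5}: freight cost 161 + fixed 24 = 185.
All other subsets cost ≥ 184. Minimum total cost: 178.

178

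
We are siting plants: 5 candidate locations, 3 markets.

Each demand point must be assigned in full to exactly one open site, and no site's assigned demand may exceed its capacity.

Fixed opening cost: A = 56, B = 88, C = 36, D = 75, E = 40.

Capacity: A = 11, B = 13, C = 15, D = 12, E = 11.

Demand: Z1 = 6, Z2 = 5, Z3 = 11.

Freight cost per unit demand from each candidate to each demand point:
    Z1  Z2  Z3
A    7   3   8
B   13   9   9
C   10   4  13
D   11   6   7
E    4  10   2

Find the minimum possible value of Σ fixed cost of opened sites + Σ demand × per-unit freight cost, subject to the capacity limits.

Open {A, E}; cheapest assignment that respects the capacities:
  A (cap 11, load 11): Z1, Z2 — cost 6×7 + 5×3 = 57
  E (cap 11, load 11): Z3 — cost 11×2 = 22
  Shipping 79, fixed 96 → total 175.
  Any other capacity-feasible assignment to {A, E} ships for at least 79.
Compare {C, E}: its best feasible assignment gives total 178.
Compare {A, C, E}: its best feasible assignment gives total 211.
Every other set of open sites that can feasibly serve all demand totals ≥ 178 even under its best assignment. Minimum: 175.

175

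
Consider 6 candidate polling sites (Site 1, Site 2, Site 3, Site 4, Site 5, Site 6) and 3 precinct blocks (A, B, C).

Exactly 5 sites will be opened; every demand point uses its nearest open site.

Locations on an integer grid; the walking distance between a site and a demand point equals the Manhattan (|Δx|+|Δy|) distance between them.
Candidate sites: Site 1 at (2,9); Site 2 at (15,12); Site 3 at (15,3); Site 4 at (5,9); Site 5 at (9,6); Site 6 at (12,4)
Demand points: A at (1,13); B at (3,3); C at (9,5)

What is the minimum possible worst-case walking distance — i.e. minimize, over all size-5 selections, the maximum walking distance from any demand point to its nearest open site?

7

Open {Site 1, Site 2, Site 3, Site 4, Site 5}.
  Farthest demand point is B at walking distance 7 (to Site 1); all others are ≤ 7.
With {Site 1, Site 2, Site 3, Site 4, Site 6} the worst case is 7.
With {Site 1, Site 2, Site 3, Site 5, Site 6} the worst case is 7.
No size-5 selection achieves below 7.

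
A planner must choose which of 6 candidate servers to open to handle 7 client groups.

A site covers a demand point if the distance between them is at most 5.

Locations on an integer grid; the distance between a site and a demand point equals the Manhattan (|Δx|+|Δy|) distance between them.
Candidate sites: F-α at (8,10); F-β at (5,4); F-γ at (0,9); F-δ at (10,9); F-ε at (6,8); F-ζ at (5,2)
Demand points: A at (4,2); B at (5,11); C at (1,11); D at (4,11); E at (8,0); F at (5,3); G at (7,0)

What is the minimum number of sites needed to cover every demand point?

3

Coverage sets (demand points within 5 of each site):
  F-α: {B, D}
  F-β: {A, F}
  F-γ: {C}
  F-δ: {}
  F-ε: {B, D}
  F-ζ: {A, E, F, G}
No 2 sites suffice: every size-2 union leaves at least one demand point uncovered.
But {F-α, F-γ, F-ζ} covers everything, so the minimum is 3.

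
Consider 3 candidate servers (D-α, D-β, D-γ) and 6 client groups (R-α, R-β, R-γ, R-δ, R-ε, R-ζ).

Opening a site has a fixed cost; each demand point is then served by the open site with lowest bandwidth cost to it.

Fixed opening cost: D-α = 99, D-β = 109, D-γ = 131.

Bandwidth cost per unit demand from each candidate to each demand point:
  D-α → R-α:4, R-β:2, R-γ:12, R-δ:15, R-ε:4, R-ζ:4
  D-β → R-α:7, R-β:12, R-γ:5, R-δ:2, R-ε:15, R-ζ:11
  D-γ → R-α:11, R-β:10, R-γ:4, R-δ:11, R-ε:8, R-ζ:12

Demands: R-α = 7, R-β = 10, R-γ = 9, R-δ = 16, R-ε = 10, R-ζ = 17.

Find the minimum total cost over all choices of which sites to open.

Open {D-α, D-β}: assign each demand point to its cheapest open site.
  R-α→D-α 7×4=28, R-β→D-α 10×2=20, R-γ→D-β 9×5=45, R-δ→D-β 16×2=32, R-ε→D-α 10×4=40, R-ζ→D-α 17×4=68
  bandwidth cost 233, fixed 208 → total 441.
Compare {D-α, D-β, D-γ}: bandwidth cost 224 + fixed 339 = 563.
Compare {D-α, D-γ}: bandwidth cost 368 + fixed 230 = 598.
Compare {D-α}: bandwidth cost 504 + fixed 99 = 603.
All other subsets cost ≥ 563. Minimum total cost: 441.

441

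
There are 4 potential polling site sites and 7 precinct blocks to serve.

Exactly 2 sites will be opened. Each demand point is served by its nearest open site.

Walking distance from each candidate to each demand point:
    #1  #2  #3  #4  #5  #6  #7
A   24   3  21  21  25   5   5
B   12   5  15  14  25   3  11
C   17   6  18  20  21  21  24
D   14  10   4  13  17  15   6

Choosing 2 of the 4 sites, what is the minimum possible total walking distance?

Open {B, D}.
  #1→B 12, #2→B 5, #3→D 4, #4→D 13, #5→D 17, #6→B 3, #7→D 6  ⇒ total 60.
Compare {A, D}: total 61.
Compare {C, D}: total 75.
No size-2 selection does better; minimum is 60.

60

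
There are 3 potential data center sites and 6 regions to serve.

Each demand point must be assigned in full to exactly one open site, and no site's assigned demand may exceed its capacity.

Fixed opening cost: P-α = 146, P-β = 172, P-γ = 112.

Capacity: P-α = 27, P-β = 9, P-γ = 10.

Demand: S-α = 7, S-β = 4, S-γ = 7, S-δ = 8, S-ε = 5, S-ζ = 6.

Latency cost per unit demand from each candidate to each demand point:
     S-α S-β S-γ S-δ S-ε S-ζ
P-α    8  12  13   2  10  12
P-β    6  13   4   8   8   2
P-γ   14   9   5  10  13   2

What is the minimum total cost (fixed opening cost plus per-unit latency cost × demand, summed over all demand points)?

Open {P-α, P-γ}; cheapest assignment that respects the capacities:
  P-α (cap 27, load 27): S-α, S-γ, S-δ, S-ε — cost 7×8 + 7×13 + 8×2 + 5×10 = 213
  P-γ (cap 10, load 10): S-β, S-ζ — cost 4×9 + 6×2 = 48
  Shipping 261, fixed 258 → total 519.
  Any other capacity-feasible assignment to {P-α, P-γ} ships for at least 261.
Compare {P-α, P-β, P-γ}: its best feasible assignment gives total 628.
Every other set of open sites that can feasibly serve all demand totals ≥ 628 even under its best assignment. Minimum: 519.

519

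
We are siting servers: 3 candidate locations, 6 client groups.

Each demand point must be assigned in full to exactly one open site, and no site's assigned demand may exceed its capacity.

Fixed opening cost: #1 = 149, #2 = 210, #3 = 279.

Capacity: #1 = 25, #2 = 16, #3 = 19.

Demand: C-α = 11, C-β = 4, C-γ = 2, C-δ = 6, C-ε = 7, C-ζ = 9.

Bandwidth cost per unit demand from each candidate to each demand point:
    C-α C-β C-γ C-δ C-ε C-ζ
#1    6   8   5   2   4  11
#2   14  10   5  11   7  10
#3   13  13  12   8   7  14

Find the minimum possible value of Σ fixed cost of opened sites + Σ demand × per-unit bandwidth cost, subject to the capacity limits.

Open {#1, #2}; cheapest assignment that respects the capacities:
  #1 (cap 25, load 24): C-α, C-δ, C-ε — cost 11×6 + 6×2 + 7×4 = 106
  #2 (cap 16, load 15): C-β, C-γ, C-ζ — cost 4×10 + 2×5 + 9×10 = 140
  Shipping 246, fixed 359 → total 605.
  Any other capacity-feasible assignment to {#1, #2} ships for at least 246.
Compare {#1, #3}: its best feasible assignment gives total 723.
Compare {#1, #2, #3}: its best feasible assignment gives total 884.
Every other set of open sites that can feasibly serve all demand totals ≥ 723 even under its best assignment. Minimum: 605.

605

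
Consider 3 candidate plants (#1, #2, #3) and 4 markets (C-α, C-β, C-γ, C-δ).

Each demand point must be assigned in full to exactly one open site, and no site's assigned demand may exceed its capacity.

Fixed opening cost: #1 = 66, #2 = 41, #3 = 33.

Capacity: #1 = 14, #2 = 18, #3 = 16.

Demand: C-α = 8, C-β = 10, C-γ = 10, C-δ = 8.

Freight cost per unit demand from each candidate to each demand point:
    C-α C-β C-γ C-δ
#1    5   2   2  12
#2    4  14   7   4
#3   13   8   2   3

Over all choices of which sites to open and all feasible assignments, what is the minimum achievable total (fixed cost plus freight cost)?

Open {#1, #2, #3}; cheapest assignment that respects the capacities:
  #1 (cap 14, load 10): C-β — cost 10×2 = 20
  #2 (cap 18, load 16): C-α, C-δ — cost 8×4 + 8×4 = 64
  #3 (cap 16, load 10): C-γ — cost 10×2 = 20
  Shipping 104, fixed 140 → total 244.
  Any other capacity-feasible assignment to {#1, #2, #3} ships for at least 104.
Total demand is 36 and no other set of sites has combined capacity ≥ 36, so {#1, #2, #3} is the only feasible choice of open sites. Minimum: 244.

244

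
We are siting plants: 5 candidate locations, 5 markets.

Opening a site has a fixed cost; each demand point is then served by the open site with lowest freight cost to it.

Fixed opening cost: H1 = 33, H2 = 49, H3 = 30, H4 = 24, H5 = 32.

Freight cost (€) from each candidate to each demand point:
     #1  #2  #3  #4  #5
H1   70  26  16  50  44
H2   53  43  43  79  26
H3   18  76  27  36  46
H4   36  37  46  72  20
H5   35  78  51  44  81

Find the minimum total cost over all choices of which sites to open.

192

Open {H3, H4}: assign each demand point to its cheapest open site.
  #1→H3 18, #2→H4 37, #3→H3 27, #4→H3 36, #5→H4 20
  freight cost 138, fixed 54 → total 192.
Compare {H1, H3}: freight cost 140 + fixed 63 = 203.
Compare {H1, H3, H4}: freight cost 116 + fixed 87 = 203.
Compare {H1, H4}: freight cost 148 + fixed 57 = 205.
All other subsets cost ≥ 203. Minimum total cost: 192.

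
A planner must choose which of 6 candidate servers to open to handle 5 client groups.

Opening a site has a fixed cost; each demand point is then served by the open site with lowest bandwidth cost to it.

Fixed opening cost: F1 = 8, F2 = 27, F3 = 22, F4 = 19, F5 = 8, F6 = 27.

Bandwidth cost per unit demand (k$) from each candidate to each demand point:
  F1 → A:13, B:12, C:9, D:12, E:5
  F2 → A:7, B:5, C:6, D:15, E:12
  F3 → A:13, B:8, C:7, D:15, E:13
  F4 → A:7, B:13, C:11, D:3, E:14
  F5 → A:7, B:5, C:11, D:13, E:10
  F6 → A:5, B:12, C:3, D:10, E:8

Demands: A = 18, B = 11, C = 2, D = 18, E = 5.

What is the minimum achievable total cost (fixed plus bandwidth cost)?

Open {F1, F4, F5, F6}: assign each demand point to its cheapest open site.
  A→F6 18×5=90, B→F5 11×5=55, C→F6 2×3=6, D→F4 18×3=54, E→F1 5×5=25
  bandwidth cost 230, fixed 62 → total 292.
Compare {F4, F5, F6}: bandwidth cost 245 + fixed 54 = 299.
Compare {F1, F2, F4, F6}: bandwidth cost 230 + fixed 81 = 311.
Compare {F1, F4, F5}: bandwidth cost 278 + fixed 35 = 313.
All other subsets cost ≥ 299. Minimum total cost: 292.

292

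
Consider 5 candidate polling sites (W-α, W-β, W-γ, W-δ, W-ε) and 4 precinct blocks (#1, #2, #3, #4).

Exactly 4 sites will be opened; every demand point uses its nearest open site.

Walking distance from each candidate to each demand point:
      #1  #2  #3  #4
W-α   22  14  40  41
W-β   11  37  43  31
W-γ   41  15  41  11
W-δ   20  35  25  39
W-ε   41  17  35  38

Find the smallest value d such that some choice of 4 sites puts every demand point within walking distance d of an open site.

Open {W-α, W-β, W-γ, W-δ}.
  Farthest demand point is #3 at walking distance 25 (to W-δ); all others are ≤ 25.
With {W-α, W-γ, W-δ, W-ε} the worst case is 25.
With {W-β, W-γ, W-δ, W-ε} the worst case is 25.
No size-4 selection achieves below 25.

25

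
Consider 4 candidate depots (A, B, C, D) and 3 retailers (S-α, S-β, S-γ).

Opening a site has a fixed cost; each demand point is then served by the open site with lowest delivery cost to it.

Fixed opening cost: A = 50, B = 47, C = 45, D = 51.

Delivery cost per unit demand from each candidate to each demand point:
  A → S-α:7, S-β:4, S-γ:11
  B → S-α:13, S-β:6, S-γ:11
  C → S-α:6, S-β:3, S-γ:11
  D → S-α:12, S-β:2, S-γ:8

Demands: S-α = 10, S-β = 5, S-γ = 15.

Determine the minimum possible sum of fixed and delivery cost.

Open {C}: assign each demand point to its cheapest open site.
  S-α→C 10×6=60, S-β→C 5×3=15, S-γ→C 15×11=165
  delivery cost 240, fixed 45 → total 285.
Compare {C, D}: delivery cost 190 + fixed 96 = 286.
Compare {D}: delivery cost 250 + fixed 51 = 301.
Compare {A, D}: delivery cost 200 + fixed 101 = 301.
All other subsets cost ≥ 286. Minimum total cost: 285.

285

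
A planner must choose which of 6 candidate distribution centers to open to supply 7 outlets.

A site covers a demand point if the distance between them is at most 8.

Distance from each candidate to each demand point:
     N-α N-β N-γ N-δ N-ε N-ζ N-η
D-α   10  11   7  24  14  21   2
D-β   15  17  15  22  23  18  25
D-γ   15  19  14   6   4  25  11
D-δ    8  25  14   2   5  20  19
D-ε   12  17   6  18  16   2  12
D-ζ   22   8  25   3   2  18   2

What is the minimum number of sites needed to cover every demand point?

3

Coverage sets (demand points within 8 of each site):
  D-α: {N-γ, N-η}
  D-β: {}
  D-γ: {N-δ, N-ε}
  D-δ: {N-α, N-δ, N-ε}
  D-ε: {N-γ, N-ζ}
  D-ζ: {N-β, N-δ, N-ε, N-η}
No 2 sites suffice: every size-2 union leaves at least one demand point uncovered.
But {D-δ, D-ε, D-ζ} covers everything, so the minimum is 3.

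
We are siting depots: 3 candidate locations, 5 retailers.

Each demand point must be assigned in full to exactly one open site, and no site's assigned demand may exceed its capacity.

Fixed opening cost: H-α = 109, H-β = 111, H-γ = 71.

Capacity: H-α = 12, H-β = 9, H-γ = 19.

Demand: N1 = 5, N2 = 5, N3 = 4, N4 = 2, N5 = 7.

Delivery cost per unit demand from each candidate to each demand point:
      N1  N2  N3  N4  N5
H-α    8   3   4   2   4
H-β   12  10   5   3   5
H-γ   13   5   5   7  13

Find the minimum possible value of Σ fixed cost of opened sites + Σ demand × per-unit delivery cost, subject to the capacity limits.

307

Open {H-α, H-γ}; cheapest assignment that respects the capacities:
  H-α (cap 12, load 12): N1, N5 — cost 5×8 + 7×4 = 68
  H-γ (cap 19, load 11): N2, N3, N4 — cost 5×5 + 4×5 + 2×7 = 59
  Shipping 127, fixed 180 → total 307.
  Any other capacity-feasible assignment to {H-α, H-γ} ships for at least 127.
Compare {H-β, H-γ}: its best feasible assignment gives total 333.
Compare {H-α, H-β, H-γ}: its best feasible assignment gives total 405.
Every other set of open sites that can feasibly serve all demand totals ≥ 333 even under its best assignment. Minimum: 307.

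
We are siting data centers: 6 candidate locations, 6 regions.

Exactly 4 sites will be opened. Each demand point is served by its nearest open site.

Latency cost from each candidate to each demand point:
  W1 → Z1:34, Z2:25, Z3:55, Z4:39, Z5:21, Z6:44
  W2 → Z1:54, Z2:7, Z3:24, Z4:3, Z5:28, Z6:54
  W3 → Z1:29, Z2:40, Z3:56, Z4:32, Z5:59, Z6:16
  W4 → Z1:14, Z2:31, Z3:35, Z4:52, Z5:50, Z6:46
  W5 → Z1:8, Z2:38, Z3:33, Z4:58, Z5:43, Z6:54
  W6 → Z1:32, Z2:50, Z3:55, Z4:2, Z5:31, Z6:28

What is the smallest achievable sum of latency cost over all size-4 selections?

Open {W1, W2, W3, W5}.
  Z1→W5 8, Z2→W2 7, Z3→W2 24, Z4→W2 3, Z5→W1 21, Z6→W3 16  ⇒ total 79.
Compare {W1, W2, W3, W4}: total 85.
Compare {W2, W3, W5, W6}: total 85.
No size-4 selection does better; minimum is 79.

79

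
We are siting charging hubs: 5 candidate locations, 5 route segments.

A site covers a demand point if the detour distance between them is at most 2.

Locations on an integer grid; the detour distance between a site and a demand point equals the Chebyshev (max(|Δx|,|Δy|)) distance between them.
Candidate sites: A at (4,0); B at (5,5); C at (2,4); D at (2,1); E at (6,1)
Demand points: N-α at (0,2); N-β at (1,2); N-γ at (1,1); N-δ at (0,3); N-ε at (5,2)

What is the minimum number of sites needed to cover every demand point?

Coverage sets (demand points within 2 of each site):
  A: {N-ε}
  B: {}
  C: {N-α, N-β, N-δ}
  D: {N-α, N-β, N-γ, N-δ}
  E: {N-ε}
No single site covers all 5 demand points.
But {A, D} covers everything, so the minimum is 2.

2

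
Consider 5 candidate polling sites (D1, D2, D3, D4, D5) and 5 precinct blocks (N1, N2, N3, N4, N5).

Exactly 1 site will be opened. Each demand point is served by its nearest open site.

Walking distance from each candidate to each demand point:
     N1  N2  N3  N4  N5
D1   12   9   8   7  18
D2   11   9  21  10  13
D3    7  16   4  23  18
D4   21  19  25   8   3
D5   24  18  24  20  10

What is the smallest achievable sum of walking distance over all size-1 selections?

54

Open {D1}.
  N1→D1 12, N2→D1 9, N3→D1 8, N4→D1 7, N5→D1 18  ⇒ total 54.
Compare {D2}: total 64.
Compare {D3}: total 68.
No size-1 selection does better; minimum is 54.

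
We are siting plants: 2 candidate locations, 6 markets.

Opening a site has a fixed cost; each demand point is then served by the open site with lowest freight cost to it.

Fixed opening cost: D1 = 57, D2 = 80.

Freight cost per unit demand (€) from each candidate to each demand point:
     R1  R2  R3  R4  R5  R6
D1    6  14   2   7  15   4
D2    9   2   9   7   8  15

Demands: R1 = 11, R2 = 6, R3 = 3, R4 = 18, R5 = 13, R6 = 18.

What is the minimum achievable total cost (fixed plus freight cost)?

523

Open {D1, D2}: assign each demand point to its cheapest open site.
  R1→D1 11×6=66, R2→D2 6×2=12, R3→D1 3×2=6, R4→D1 18×7=126, R5→D2 13×8=104, R6→D1 18×4=72
  freight cost 386, fixed 137 → total 523.
Compare {D1}: freight cost 549 + fixed 57 = 606.
Compare {D2}: freight cost 638 + fixed 80 = 718.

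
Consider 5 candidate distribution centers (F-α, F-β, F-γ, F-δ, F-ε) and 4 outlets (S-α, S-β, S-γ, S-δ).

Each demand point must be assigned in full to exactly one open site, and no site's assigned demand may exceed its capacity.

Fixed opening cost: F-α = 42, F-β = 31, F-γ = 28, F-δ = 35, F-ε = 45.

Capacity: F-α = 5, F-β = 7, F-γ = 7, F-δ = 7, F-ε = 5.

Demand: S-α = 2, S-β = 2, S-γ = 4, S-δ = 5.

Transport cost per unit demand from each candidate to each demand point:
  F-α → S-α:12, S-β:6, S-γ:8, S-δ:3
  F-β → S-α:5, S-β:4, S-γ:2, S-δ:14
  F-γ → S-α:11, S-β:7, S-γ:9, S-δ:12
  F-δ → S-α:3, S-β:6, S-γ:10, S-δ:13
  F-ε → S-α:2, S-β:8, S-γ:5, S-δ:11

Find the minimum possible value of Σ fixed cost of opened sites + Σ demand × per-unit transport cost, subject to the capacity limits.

Open {F-α, F-β, F-δ}; cheapest assignment that respects the capacities:
  F-α (cap 5, load 5): S-δ — cost 5×3 = 15
  F-β (cap 7, load 6): S-β, S-γ — cost 2×4 + 4×2 = 16
  F-δ (cap 7, load 2): S-α — cost 2×3 = 6
  Shipping 37, fixed 108 → total 145.
  Any other capacity-feasible assignment to {F-α, F-β, F-δ} ships for at least 37.
Compare {F-α, F-β, F-γ}: its best feasible assignment gives total 148.
Compare {F-β, F-γ}: its best feasible assignment gives total 151.
Every other set of open sites that can feasibly serve all demand totals ≥ 148 even under its best assignment. Minimum: 145.

145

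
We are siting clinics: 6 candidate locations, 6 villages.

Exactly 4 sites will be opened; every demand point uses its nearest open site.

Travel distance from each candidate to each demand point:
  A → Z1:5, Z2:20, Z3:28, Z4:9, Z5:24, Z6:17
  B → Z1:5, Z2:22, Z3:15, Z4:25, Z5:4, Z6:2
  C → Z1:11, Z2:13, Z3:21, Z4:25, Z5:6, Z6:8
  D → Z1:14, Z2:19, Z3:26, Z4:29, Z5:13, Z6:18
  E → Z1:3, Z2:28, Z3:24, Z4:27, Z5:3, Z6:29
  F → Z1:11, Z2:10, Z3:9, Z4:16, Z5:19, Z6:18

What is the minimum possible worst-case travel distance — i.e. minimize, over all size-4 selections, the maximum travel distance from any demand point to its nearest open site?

Open {A, B, C, F}.
  Farthest demand point is Z2 at travel distance 10 (to F); all others are ≤ 10.
With {A, B, D, F} the worst case is 10.
With {A, B, E, F} the worst case is 10.
No size-4 selection achieves below 10.

10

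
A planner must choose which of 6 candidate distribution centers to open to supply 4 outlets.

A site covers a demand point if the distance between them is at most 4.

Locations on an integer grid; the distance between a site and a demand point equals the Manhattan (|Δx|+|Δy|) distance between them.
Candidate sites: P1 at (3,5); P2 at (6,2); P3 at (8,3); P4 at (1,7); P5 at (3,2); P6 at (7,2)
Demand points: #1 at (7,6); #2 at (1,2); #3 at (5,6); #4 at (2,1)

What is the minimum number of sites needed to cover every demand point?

3

Coverage sets (demand points within 4 of each site):
  P1: {#3}
  P2: {}
  P3: {#1}
  P4: {}
  P5: {#2, #4}
  P6: {#1}
No 2 sites suffice: every size-2 union leaves at least one demand point uncovered.
But {P1, P3, P5} covers everything, so the minimum is 3.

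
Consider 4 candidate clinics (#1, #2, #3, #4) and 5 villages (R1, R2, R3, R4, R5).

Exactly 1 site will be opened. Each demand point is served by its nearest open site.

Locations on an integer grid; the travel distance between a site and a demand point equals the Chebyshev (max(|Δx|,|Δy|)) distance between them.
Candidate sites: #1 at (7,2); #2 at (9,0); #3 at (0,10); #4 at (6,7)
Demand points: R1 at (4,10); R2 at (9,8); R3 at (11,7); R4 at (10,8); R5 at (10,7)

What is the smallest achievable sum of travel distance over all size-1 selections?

Open {#4}.
  R1→#4 3, R2→#4 3, R3→#4 5, R4→#4 4, R5→#4 4  ⇒ total 19.
Compare {#1}: total 30.
Compare {#2}: total 40.
No size-1 selection does better; minimum is 19.

19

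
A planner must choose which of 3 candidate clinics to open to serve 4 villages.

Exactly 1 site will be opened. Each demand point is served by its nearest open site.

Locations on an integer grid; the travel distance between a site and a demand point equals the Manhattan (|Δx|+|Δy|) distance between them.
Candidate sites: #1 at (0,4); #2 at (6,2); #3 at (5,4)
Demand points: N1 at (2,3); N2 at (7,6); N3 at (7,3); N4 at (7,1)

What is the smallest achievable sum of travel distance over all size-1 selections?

14

Open {#2}.
  N1→#2 5, N2→#2 5, N3→#2 2, N4→#2 2  ⇒ total 14.
Compare {#3}: total 16.
Compare {#1}: total 30.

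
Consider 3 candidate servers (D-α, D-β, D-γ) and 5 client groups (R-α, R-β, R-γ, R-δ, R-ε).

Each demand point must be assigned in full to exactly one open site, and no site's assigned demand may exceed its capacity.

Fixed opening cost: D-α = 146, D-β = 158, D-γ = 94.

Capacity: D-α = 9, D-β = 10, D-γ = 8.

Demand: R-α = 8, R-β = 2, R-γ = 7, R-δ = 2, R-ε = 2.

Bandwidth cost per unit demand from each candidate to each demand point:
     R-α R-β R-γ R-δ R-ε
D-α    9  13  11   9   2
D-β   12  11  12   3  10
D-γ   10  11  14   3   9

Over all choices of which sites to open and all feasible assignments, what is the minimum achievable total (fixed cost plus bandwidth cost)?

Open {D-α, D-β, D-γ}; cheapest assignment that respects the capacities:
  D-α (cap 9, load 9): R-γ, R-ε — cost 7×11 + 2×2 = 81
  D-β (cap 10, load 4): R-β, R-δ — cost 2×11 + 2×3 = 28
  D-γ (cap 8, load 8): R-α — cost 8×10 = 80
  Shipping 189, fixed 398 → total 587.
  Any other capacity-feasible assignment to {D-α, D-β, D-γ} ships for at least 189.
Total demand is 21 and no other set of sites has combined capacity ≥ 21, so {D-α, D-β, D-γ} is the only feasible choice of open sites. Minimum: 587.

587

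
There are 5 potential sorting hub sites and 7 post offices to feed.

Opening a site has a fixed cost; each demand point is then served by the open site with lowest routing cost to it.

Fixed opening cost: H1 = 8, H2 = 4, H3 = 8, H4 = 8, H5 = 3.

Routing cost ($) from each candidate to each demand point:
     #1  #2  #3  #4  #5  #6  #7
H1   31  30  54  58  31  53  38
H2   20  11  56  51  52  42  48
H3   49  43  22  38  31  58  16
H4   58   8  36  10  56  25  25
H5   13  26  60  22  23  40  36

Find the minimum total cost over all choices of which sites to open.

136

Open {H3, H4, H5}: assign each demand point to its cheapest open site.
  #1→H5 13, #2→H4 8, #3→H3 22, #4→H4 10, #5→H5 23, #6→H4 25, #7→H3 16
  routing cost 117, fixed 19 → total 136.
Compare {H2, H3, H4, H5}: routing cost 117 + fixed 23 = 140.
Compare {H1, H3, H4, H5}: routing cost 117 + fixed 27 = 144.
Compare {H1, H2, H3, H4, H5}: routing cost 117 + fixed 31 = 148.
All other subsets cost ≥ 140. Minimum total cost: 136.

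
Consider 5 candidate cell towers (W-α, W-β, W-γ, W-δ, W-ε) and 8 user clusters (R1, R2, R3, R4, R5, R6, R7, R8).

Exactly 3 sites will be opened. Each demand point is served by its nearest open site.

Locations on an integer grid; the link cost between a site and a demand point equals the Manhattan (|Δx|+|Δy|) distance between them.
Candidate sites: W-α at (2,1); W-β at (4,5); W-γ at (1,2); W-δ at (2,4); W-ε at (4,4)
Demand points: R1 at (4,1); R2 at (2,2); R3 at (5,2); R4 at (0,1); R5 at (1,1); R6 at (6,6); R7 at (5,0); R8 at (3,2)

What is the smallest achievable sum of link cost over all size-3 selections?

18

Open {W-α, W-β, W-ε}.
  R1→W-α 2, R2→W-α 1, R3→W-ε 3, R4→W-α 2, R5→W-α 1, R6→W-β 3, R7→W-α 4, R8→W-α 2  ⇒ total 18.
Compare {W-α, W-β, W-γ}: total 19.
Compare {W-α, W-β, W-δ}: total 19.
No size-3 selection does better; minimum is 18.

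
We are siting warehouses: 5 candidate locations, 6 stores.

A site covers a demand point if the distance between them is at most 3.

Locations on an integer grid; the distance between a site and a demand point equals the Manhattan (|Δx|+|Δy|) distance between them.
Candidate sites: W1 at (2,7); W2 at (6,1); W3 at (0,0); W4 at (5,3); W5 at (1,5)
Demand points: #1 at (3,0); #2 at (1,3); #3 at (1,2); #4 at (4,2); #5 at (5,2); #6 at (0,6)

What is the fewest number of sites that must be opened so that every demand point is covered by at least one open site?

3

Coverage sets (demand points within 3 of each site):
  W1: {#6}
  W2: {#4, #5}
  W3: {#1, #3}
  W4: {#4, #5}
  W5: {#2, #3, #6}
No 2 sites suffice: every size-2 union leaves at least one demand point uncovered.
But {W2, W3, W5} covers everything, so the minimum is 3.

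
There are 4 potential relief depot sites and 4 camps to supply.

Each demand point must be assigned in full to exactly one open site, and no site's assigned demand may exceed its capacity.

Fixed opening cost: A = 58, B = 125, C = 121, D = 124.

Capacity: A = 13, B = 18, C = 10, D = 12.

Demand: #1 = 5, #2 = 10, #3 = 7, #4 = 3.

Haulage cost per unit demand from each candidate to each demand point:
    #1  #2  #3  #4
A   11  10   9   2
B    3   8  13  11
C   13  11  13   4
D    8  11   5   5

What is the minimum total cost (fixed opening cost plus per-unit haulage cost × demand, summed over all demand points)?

347

Open {A, B}; cheapest assignment that respects the capacities:
  A (cap 13, load 10): #3, #4 — cost 7×9 + 3×2 = 69
  B (cap 18, load 15): #1, #2 — cost 5×3 + 10×8 = 95
  Shipping 164, fixed 183 → total 347.
  Any other capacity-feasible assignment to {A, B} ships for at least 164.
Compare {A, D}: its best feasible assignment gives total 363.
Compare {B, D}: its best feasible assignment gives total 394.
Every other set of open sites that can feasibly serve all demand totals ≥ 363 even under its best assignment. Minimum: 347.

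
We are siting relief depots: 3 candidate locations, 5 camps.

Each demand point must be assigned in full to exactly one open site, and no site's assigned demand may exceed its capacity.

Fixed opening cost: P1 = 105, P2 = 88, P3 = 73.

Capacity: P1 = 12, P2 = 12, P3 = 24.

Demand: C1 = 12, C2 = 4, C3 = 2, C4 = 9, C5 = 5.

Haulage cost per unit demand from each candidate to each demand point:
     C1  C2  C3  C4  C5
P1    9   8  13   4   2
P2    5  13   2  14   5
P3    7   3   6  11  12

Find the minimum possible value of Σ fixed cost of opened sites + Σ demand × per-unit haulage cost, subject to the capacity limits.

Open {P1, P3}; cheapest assignment that respects the capacities:
  P1 (cap 12, load 9): C4 — cost 9×4 = 36
  P3 (cap 24, load 23): C1, C2, C3, C5 — cost 12×7 + 4×3 + 2×6 + 5×12 = 168
  Shipping 204, fixed 178 → total 382.
  Any other capacity-feasible assignment to {P1, P3} ships for at least 204.
Compare {P2, P3}: its best feasible assignment gives total 404.
Compare {P1, P2, P3}: its best feasible assignment gives total 427.
Every other set of open sites that can feasibly serve all demand totals ≥ 404 even under its best assignment. Minimum: 382.

382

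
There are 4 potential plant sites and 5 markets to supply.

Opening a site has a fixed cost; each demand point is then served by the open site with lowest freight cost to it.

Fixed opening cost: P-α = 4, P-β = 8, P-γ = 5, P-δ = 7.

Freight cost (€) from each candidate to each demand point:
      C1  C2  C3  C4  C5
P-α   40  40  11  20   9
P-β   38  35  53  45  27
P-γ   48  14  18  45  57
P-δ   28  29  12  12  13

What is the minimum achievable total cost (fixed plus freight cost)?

Open {P-α, P-γ, P-δ}: assign each demand point to its cheapest open site.
  C1→P-δ 28, C2→P-γ 14, C3→P-α 11, C4→P-δ 12, C5→P-α 9
  freight cost 74, fixed 16 → total 90.
Compare {P-γ, P-δ}: freight cost 79 + fixed 12 = 91.
Compare {P-α, P-β, P-γ, P-δ}: freight cost 74 + fixed 24 = 98.
Compare {P-β, P-γ, P-δ}: freight cost 79 + fixed 20 = 99.
All other subsets cost ≥ 91. Minimum total cost: 90.

90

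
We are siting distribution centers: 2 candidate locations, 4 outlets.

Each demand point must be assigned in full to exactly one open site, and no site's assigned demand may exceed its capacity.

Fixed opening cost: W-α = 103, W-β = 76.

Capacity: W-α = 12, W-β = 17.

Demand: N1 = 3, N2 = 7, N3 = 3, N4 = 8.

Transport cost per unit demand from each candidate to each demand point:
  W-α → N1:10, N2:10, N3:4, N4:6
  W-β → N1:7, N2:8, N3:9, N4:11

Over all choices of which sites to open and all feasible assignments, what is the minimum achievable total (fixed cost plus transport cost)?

Open {W-α, W-β}; cheapest assignment that respects the capacities:
  W-α (cap 12, load 11): N3, N4 — cost 3×4 + 8×6 = 60
  W-β (cap 17, load 10): N1, N2 — cost 3×7 + 7×8 = 77
  Shipping 137, fixed 179 → total 316.
  Any other capacity-feasible assignment to {W-α, W-β} ships for at least 137.
Total demand is 21 and no other set of sites has combined capacity ≥ 21, so {W-α, W-β} is the only feasible choice of open sites. Minimum: 316.

316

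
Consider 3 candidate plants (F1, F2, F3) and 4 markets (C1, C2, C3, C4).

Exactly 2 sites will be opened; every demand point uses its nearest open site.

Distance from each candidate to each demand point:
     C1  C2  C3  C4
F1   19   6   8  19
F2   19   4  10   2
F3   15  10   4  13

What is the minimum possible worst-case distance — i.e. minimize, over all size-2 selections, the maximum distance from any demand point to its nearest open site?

Open {F1, F3}.
  Farthest demand point is C1 at distance 15 (to F3); all others are ≤ 15.
With {F2, F3} the worst case is 15.
With {F1, F2} the worst case is 19.
No size-2 selection achieves below 15.

15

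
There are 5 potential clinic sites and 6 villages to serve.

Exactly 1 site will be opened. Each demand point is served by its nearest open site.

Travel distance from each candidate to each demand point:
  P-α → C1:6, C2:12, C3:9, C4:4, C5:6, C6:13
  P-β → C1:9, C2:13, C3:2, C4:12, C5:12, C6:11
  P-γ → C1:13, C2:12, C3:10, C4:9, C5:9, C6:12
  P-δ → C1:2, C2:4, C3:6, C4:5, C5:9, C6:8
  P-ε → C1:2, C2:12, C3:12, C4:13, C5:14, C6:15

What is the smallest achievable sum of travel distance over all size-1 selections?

Open {P-δ}.
  C1→P-δ 2, C2→P-δ 4, C3→P-δ 6, C4→P-δ 5, C5→P-δ 9, C6→P-δ 8  ⇒ total 34.
Compare {P-α}: total 50.
Compare {P-β}: total 59.
No size-1 selection does better; minimum is 34.

34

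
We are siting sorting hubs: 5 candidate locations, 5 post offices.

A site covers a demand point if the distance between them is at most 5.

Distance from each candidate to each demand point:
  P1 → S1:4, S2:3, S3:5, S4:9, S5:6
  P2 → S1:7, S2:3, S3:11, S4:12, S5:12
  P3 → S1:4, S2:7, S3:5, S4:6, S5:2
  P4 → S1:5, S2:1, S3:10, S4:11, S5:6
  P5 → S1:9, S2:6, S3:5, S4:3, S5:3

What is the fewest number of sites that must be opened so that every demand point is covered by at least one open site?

2

Coverage sets (demand points within 5 of each site):
  P1: {S1, S2, S3}
  P2: {S2}
  P3: {S1, S3, S5}
  P4: {S1, S2}
  P5: {S3, S4, S5}
No single site covers all 5 demand points.
But {P1, P5} covers everything, so the minimum is 2.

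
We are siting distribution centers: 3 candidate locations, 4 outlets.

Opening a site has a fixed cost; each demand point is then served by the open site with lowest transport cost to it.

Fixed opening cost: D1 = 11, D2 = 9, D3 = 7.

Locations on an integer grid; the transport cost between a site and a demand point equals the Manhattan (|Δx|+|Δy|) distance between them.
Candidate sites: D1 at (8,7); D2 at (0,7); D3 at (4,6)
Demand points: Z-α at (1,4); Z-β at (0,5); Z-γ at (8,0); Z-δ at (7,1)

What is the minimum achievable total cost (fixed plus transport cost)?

Open {D3}: assign each demand point to its cheapest open site.
  Z-α→D3 5, Z-β→D3 5, Z-γ→D3 10, Z-δ→D3 8
  transport cost 28, fixed 7 → total 35.
Compare {D1, D2}: transport cost 20 + fixed 20 = 40.
Compare {D2, D3}: transport cost 24 + fixed 16 = 40.
Compare {D1, D3}: transport cost 24 + fixed 18 = 42.
All other subsets cost ≥ 40. Minimum total cost: 35.

35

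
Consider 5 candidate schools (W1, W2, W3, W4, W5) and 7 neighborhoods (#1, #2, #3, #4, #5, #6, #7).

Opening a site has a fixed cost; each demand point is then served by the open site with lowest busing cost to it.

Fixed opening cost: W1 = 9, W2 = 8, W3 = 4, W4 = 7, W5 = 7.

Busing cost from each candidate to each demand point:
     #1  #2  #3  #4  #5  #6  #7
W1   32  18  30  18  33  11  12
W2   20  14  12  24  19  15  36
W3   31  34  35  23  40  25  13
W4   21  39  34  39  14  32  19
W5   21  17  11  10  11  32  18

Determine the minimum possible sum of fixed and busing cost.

109

Open {W1, W5}: assign each demand point to its cheapest open site.
  #1→W5 21, #2→W5 17, #3→W5 11, #4→W5 10, #5→W5 11, #6→W1 11, #7→W1 12
  busing cost 93, fixed 16 → total 109.
Compare {W1, W2, W5}: busing cost 89 + fixed 24 = 113.
Compare {W1, W3, W5}: busing cost 93 + fixed 20 = 113.
Compare {W2, W3, W5}: busing cost 94 + fixed 19 = 113.
All other subsets cost ≥ 113. Minimum total cost: 109.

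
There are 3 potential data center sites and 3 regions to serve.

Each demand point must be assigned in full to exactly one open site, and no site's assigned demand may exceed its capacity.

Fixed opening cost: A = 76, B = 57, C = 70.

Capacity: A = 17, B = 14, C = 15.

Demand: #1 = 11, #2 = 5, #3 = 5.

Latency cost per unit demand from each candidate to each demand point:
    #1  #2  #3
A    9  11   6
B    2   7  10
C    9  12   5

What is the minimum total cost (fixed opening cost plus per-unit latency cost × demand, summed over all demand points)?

234

Open {B, C}; cheapest assignment that respects the capacities:
  B (cap 14, load 11): #1 — cost 11×2 = 22
  C (cap 15, load 10): #2, #3 — cost 5×12 + 5×5 = 85
  Shipping 107, fixed 127 → total 234.
  Any other capacity-feasible assignment to {B, C} ships for at least 107.
Compare {A, B}: its best feasible assignment gives total 240.
Compare {A, B, C}: its best feasible assignment gives total 305.
Every other set of open sites that can feasibly serve all demand totals ≥ 240 even under its best assignment. Minimum: 234.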